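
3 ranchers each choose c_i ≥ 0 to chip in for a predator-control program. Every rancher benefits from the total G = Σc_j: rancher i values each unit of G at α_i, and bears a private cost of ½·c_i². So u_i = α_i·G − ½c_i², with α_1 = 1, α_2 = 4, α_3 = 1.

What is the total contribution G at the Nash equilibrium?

Rancher i's FOC: ∂u_i/∂c_i = α_i − c_i = 0, so c_i* = α_i.
NE contributions = (1, 4, 1); G = 6.

6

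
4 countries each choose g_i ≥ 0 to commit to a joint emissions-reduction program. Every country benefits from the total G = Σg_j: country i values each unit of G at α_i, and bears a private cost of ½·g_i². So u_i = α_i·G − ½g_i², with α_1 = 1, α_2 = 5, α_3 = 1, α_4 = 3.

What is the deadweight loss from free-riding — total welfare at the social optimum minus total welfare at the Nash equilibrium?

118

Country i's FOC: ∂u_i/∂g_i = α_i − g_i = 0, so g_i* = α_i.
NE contributions = (1, 5, 1, 3); G = 10.
W^NE = (Σα)·G − ½Σα_i² = 10² − ½·36 = 82.
Planner sets g_i = Σα_j = 10 for every i, so G^SO = 4·10 = 40.
W^SO = (Σα)·G^SO − ½·4·(Σα)² = (4/2)·10² = 200.
Deadweight loss = W^SO − W^NE = 118.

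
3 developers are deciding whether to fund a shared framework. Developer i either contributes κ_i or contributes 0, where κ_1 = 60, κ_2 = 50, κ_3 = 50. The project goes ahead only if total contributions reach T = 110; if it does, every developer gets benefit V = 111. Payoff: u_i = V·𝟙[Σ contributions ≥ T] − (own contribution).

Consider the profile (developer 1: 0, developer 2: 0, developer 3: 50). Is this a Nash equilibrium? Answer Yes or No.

Total = 50 < 110: not provided.
Developer 1 (pledges 0, payoff 0): pledging 60 → total 110, payoff 51. Profitable deviation.

No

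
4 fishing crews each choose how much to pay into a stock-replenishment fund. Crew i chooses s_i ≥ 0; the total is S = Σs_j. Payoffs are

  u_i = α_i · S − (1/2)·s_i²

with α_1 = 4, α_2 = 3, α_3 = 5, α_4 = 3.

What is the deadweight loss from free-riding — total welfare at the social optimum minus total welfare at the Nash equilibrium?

254.5

Crew i's FOC: ∂u_i/∂s_i = α_i − s_i = 0, so s_i* = α_i.
NE contributions = (4, 3, 5, 3); S = 15.
W^NE = (Σα)·S − ½Σα_i² = 15² − ½·59 = 195.5.
Planner sets s_i = Σα_j = 15 for every i, so S^SO = 4·15 = 60.
W^SO = (Σα)·S^SO − ½·4·(Σα)² = (4/2)·15² = 450.
Deadweight loss = W^SO − W^NE = 254.5.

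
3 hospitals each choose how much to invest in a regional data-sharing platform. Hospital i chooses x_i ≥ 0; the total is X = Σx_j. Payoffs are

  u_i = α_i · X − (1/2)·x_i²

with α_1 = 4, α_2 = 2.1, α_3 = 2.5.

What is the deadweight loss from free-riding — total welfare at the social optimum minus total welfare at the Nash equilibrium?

50.31

Hospital i's FOC: ∂u_i/∂x_i = α_i − x_i = 0, so x_i* = α_i.
NE contributions = (4, 2.1, 2.5); X = 8.6.
W^NE = (Σα)·X − ½Σα_i² = 8.6² − ½·26.66 = 60.63.
Planner sets x_i = Σα_j = 8.6 for every i, so X^SO = 3·8.6 = 25.8.
W^SO = (Σα)·X^SO − ½·3·(Σα)² = (3/2)·8.6² = 110.94.
Deadweight loss = W^SO − W^NE = 50.31.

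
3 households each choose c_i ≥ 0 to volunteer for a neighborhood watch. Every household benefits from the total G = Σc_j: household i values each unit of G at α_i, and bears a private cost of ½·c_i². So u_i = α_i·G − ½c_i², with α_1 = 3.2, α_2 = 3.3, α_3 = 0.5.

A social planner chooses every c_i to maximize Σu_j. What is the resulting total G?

21

Planner FOC: ∂(Σu_j)/∂c_i = (Σα_j) − c_i = 0, so c_i^SO = Σα_j = 7 for every i; G^SO = 21.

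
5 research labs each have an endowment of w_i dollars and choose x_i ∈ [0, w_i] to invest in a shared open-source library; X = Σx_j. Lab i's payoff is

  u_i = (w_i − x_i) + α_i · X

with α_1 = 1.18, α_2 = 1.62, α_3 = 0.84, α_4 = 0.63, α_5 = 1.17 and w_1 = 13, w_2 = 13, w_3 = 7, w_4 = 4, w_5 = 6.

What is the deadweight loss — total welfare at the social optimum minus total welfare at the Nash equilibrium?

48.84

∂u_i/∂x_i = α_i − 1, so lab i contributes w_i if α_i > 1, else 0.
α_i > 1 for i ∈ {1, 2, 5}; NE contributions (13, 13, 0, 0, 6), X = 32.
W^NE = Σw_i − X^NE + (Σα_i)·X^NE = 43 + 4.44·32 = 185.08.
Planner: ∂(Σu_j)/∂x_i = Σα_j − 1 = 4.44 > 0, so everyone contributes w_i; X^SO = 43, W^SO = 43 + 4.44·43 = 233.92.
Deadweight loss = 48.84.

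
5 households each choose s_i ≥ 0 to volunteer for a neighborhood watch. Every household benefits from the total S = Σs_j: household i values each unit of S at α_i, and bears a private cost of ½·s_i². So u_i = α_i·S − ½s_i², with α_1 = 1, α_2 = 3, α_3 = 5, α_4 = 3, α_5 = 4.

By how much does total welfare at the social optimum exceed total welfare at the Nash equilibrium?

Household i's FOC: ∂u_i/∂s_i = α_i − s_i = 0, so s_i* = α_i.
NE contributions = (1, 3, 5, 3, 4); S = 16.
W^NE = (Σα)·S − ½Σα_i² = 16² − ½·60 = 226.
Planner sets s_i = Σα_j = 16 for every i, so S^SO = 5·16 = 80.
W^SO = (Σα)·S^SO − ½·5·(Σα)² = (5/2)·16² = 640.
Deadweight loss = W^SO − W^NE = 414.

414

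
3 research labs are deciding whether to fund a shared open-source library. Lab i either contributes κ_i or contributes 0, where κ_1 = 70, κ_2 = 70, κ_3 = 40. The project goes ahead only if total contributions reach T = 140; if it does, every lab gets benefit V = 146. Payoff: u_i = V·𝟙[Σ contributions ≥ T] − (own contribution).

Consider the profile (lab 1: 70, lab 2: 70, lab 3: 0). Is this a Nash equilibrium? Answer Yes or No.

Yes

Total = 140 ≥ 140: provided.
Lab 1 (pledges 70, payoff 76): dropping to 0 → total 70, payoff 0. No gain.
Lab 2 (pledges 70, payoff 76): dropping to 0 → total 70, payoff 0. No gain.
Lab 3 (pledges 0, payoff 146): pledging 40 → total 180, payoff 106. No gain.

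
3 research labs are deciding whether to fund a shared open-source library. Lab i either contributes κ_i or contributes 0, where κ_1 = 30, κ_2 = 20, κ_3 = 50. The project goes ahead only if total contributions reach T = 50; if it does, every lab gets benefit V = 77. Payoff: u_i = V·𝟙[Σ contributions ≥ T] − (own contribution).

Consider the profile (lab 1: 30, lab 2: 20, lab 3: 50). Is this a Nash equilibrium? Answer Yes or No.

Total = 100 ≥ 50: provided.
Lab 1 (pledges 30, payoff 47): dropping to 0 → total 70, payoff 77. Profitable deviation.

No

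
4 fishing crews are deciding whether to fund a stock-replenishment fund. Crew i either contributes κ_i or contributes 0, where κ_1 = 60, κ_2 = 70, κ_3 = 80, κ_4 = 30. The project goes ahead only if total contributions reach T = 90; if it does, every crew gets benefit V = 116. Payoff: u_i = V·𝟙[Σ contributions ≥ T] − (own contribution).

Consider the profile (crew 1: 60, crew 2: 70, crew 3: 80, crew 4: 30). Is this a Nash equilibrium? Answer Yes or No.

No

Total = 240 ≥ 90: provided.
Crew 1 (pledges 60, payoff 56): dropping to 0 → total 180, payoff 116. Profitable deviation.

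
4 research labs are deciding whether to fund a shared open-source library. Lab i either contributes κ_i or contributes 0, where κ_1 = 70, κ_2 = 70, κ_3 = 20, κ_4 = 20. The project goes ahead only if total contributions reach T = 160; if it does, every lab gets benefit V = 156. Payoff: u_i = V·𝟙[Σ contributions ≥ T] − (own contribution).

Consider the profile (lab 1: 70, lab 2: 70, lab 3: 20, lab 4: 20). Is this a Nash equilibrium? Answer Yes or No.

Total = 180 ≥ 160: provided.
Lab 1 (pledges 70, payoff 86): dropping to 0 → total 110, payoff 0. No gain.
Lab 2 (pledges 70, payoff 86): dropping to 0 → total 110, payoff 0. No gain.
Lab 3 (pledges 20, payoff 136): dropping to 0 → total 160, payoff 156. Profitable deviation.

No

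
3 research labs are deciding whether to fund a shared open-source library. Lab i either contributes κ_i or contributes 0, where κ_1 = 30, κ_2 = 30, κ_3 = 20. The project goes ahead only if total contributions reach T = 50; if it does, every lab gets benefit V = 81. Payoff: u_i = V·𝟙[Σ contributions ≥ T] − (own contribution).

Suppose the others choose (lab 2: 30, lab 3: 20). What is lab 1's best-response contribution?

Others' total = 50 ≥ 50; contributing adds cost 30 for no extra benefit.
Best response: 0.

0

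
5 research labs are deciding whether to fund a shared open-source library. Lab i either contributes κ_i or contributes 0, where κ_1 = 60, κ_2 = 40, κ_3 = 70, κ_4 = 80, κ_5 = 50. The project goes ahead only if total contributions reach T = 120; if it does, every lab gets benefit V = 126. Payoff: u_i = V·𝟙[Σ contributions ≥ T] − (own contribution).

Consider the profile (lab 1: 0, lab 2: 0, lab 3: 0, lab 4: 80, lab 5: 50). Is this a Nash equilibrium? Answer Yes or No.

Yes

Total = 130 ≥ 120: provided.
Lab 1 (pledges 0, payoff 126): pledging 60 → total 190, payoff 66. No gain.
Lab 2 (pledges 0, payoff 126): pledging 40 → total 170, payoff 86. No gain.
Lab 3 (pledges 0, payoff 126): pledging 70 → total 200, payoff 56. No gain.
Lab 4 (pledges 80, payoff 46): dropping to 0 → total 50, payoff 0. No gain.
Lab 5 (pledges 50, payoff 76): dropping to 0 → total 80, payoff 0. No gain.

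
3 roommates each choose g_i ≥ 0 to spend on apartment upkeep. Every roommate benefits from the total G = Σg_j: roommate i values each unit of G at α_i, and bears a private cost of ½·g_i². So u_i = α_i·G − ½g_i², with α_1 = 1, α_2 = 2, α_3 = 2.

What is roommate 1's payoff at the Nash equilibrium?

4.5

Roommate i's FOC: ∂u_i/∂g_i = α_i − g_i = 0, so g_i* = α_i.
NE contributions = (1, 2, 2); G = 5.
u_1 = α_1·G − ½·(g_1)² = 1·5 − ½·1² = 4.5.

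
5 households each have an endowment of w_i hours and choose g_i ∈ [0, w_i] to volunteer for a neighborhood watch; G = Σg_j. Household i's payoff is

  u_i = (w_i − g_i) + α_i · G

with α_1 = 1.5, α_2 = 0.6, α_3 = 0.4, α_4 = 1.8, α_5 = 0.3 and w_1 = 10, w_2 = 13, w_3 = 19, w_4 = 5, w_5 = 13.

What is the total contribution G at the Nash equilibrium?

∂u_i/∂g_i = α_i − 1, so household i contributes w_i if α_i > 1, else 0.
α_i > 1 for i ∈ {1, 4}; NE contributions (10, 0, 0, 5, 0), G = 15.

15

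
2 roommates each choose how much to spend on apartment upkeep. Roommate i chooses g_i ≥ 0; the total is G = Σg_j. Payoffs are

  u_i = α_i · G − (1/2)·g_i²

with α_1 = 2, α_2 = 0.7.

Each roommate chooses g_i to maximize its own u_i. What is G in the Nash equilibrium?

Roommate i's FOC: ∂u_i/∂g_i = α_i − g_i = 0, so g_i* = α_i.
NE contributions = (2, 0.7); G = 2.7.

2.7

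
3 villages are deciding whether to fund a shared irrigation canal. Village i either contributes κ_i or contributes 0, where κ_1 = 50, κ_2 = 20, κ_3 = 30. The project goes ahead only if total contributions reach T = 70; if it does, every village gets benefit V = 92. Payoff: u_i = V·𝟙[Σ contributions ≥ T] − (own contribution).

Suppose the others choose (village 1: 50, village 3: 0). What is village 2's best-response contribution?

Others' total = 50. Contributing 20 brings total to 70 ≥ 70: gain V − κ_2 = 72.
Best response: 20.

20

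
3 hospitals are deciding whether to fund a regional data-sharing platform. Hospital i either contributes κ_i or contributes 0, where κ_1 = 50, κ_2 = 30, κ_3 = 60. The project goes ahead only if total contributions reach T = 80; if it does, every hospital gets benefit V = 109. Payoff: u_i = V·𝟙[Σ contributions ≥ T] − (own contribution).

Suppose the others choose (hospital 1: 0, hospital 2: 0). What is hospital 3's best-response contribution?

0

Others' total = 0. Even contributing 60 gives 60 < 80: no benefit either way.
Best response: 0.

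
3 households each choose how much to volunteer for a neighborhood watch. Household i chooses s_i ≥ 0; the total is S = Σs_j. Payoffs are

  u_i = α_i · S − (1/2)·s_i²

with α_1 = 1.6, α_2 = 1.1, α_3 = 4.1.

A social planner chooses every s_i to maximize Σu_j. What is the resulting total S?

20.4

Planner FOC: ∂(Σu_j)/∂s_i = (Σα_j) − s_i = 0, so s_i^SO = Σα_j = 6.8 for every i; S^SO = 20.4.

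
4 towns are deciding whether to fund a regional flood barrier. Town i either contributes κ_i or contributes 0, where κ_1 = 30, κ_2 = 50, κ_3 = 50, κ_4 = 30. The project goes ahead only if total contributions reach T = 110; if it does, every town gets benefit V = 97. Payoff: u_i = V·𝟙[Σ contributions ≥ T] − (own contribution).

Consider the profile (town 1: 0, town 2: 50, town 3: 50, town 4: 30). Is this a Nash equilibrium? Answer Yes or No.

Total = 130 ≥ 110: provided.
Town 1 (pledges 0, payoff 97): pledging 30 → total 160, payoff 67. No gain.
Town 2 (pledges 50, payoff 47): dropping to 0 → total 80, payoff 0. No gain.
Town 3 (pledges 50, payoff 47): dropping to 0 → total 80, payoff 0. No gain.
Town 4 (pledges 30, payoff 67): dropping to 0 → total 100, payoff 0. No gain.

Yes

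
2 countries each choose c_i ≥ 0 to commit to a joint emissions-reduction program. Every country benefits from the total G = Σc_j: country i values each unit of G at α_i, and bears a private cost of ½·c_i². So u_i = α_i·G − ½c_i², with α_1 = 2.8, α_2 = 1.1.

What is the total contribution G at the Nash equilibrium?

3.9

Country i's FOC: ∂u_i/∂c_i = α_i − c_i = 0, so c_i* = α_i.
NE contributions = (2.8, 1.1); G = 3.9.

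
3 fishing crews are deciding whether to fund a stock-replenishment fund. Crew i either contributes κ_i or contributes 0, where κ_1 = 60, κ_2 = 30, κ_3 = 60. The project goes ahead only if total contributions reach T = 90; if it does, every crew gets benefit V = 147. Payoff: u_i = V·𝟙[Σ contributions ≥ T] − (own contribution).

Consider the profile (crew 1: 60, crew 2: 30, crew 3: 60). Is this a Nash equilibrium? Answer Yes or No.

No

Total = 150 ≥ 90: provided.
Crew 1 (pledges 60, payoff 87): dropping to 0 → total 90, payoff 147. Profitable deviation.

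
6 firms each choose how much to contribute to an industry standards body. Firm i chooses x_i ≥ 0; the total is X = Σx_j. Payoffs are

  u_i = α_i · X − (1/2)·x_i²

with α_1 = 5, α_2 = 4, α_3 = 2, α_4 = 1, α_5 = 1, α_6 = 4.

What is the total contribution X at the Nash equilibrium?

17

Firm i's FOC: ∂u_i/∂x_i = α_i − x_i = 0, so x_i* = α_i.
NE contributions = (5, 4, 2, 1, 1, 4); X = 17.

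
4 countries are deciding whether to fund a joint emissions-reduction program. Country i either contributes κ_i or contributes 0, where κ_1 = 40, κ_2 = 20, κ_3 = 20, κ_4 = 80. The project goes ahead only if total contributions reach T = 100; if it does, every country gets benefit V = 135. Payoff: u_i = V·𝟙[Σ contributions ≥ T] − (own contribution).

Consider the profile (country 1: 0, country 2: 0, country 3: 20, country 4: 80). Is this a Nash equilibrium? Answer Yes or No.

Total = 100 ≥ 100: provided.
Country 1 (pledges 0, payoff 135): pledging 40 → total 140, payoff 95. No gain.
Country 2 (pledges 0, payoff 135): pledging 20 → total 120, payoff 115. No gain.
Country 3 (pledges 20, payoff 115): dropping to 0 → total 80, payoff 0. No gain.
Country 4 (pledges 80, payoff 55): dropping to 0 → total 20, payoff 0. No gain.

Yes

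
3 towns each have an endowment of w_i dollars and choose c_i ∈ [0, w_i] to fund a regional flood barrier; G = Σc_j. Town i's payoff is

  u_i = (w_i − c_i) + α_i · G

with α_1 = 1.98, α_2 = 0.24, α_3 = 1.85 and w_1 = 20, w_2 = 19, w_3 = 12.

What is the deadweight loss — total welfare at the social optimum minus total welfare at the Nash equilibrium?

∂u_i/∂c_i = α_i − 1, so town i contributes w_i if α_i > 1, else 0.
α_i > 1 for i ∈ {1, 3}; NE contributions (20, 0, 12), G = 32.
W^NE = Σw_i − G^NE + (Σα_i)·G^NE = 51 + 3.07·32 = 149.24.
Planner: ∂(Σu_j)/∂c_i = Σα_j − 1 = 3.07 > 0, so everyone contributes w_i; G^SO = 51, W^SO = 51 + 3.07·51 = 207.57.
Deadweight loss = 58.33.

58.33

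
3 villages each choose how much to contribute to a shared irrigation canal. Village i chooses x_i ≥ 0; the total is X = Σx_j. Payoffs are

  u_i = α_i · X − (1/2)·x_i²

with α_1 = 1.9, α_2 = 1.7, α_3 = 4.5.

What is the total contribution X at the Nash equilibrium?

Village i's FOC: ∂u_i/∂x_i = α_i − x_i = 0, so x_i* = α_i.
NE contributions = (1.9, 1.7, 4.5); X = 8.1.

8.1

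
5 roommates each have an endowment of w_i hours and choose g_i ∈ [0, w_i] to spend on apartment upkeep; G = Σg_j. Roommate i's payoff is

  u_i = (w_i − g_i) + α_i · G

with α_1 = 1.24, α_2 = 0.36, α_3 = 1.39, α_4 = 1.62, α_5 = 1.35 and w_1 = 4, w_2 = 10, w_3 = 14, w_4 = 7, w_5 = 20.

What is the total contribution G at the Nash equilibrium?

45

∂u_i/∂g_i = α_i − 1, so roommate i contributes w_i if α_i > 1, else 0.
α_i > 1 for i ∈ {1, 3, 4, 5}; NE contributions (4, 0, 14, 7, 20), G = 45.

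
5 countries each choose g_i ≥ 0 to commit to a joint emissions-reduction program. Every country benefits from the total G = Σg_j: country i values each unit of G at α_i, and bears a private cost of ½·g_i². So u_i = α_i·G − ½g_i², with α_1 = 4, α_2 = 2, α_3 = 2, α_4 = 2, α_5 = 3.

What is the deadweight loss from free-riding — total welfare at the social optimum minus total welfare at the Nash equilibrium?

272

Country i's FOC: ∂u_i/∂g_i = α_i − g_i = 0, so g_i* = α_i.
NE contributions = (4, 2, 2, 2, 3); G = 13.
W^NE = (Σα)·G − ½Σα_i² = 13² − ½·37 = 150.5.
Planner sets g_i = Σα_j = 13 for every i, so G^SO = 5·13 = 65.
W^SO = (Σα)·G^SO − ½·5·(Σα)² = (5/2)·13² = 422.5.
Deadweight loss = W^SO − W^NE = 272.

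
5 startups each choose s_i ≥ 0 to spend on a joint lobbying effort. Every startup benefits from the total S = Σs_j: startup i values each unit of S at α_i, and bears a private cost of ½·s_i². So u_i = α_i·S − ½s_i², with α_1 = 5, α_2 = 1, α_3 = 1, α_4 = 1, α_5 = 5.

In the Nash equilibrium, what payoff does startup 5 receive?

Startup i's FOC: ∂u_i/∂s_i = α_i − s_i = 0, so s_i* = α_i.
NE contributions = (5, 1, 1, 1, 5); S = 13.
u_5 = α_5·S − ½·(s_5)² = 5·13 − ½·5² = 52.5.

52.5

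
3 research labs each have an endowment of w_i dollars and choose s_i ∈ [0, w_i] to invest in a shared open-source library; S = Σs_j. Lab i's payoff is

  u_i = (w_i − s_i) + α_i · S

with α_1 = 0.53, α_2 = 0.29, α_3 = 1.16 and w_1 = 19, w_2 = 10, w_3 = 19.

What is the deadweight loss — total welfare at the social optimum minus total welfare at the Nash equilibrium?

28.42

∂u_i/∂s_i = α_i − 1, so lab i contributes w_i if α_i > 1, else 0.
α_i > 1 for i ∈ {3}; NE contributions (0, 0, 19), S = 19.
W^NE = Σw_i − S^NE + (Σα_i)·S^NE = 48 + 0.98·19 = 66.62.
Planner: ∂(Σu_j)/∂s_i = Σα_j − 1 = 0.98 > 0, so everyone contributes w_i; S^SO = 48, W^SO = 48 + 0.98·48 = 95.04.
Deadweight loss = 28.42.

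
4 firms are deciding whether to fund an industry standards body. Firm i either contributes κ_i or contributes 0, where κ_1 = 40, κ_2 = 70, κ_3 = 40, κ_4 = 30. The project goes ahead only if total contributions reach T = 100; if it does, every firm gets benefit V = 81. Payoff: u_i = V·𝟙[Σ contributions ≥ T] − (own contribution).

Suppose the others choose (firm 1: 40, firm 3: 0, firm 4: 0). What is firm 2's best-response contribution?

70

Others' total = 40. Contributing 70 brings total to 110 ≥ 100: gain V − κ_2 = 11.
Best response: 70.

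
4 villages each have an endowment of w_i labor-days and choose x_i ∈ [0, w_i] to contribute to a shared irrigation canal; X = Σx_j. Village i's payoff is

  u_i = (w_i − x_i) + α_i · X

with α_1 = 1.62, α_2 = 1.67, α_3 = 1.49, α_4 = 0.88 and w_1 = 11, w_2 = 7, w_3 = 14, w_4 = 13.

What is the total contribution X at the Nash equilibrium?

∂u_i/∂x_i = α_i − 1, so village i contributes w_i if α_i > 1, else 0.
α_i > 1 for i ∈ {1, 2, 3}; NE contributions (11, 7, 14, 0), X = 32.

32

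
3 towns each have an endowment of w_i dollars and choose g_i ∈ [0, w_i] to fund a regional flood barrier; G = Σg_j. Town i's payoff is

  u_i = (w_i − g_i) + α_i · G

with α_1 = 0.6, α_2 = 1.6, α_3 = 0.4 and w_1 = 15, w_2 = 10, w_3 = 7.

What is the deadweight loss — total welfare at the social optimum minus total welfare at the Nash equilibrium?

∂u_i/∂g_i = α_i − 1, so town i contributes w_i if α_i > 1, else 0.
α_i > 1 for i ∈ {2}; NE contributions (0, 10, 0), G = 10.
W^NE = Σw_i − G^NE + (Σα_i)·G^NE = 32 + 1.6·10 = 48.
Planner: ∂(Σu_j)/∂g_i = Σα_j − 1 = 1.6 > 0, so everyone contributes w_i; G^SO = 32, W^SO = 32 + 1.6·32 = 83.2.
Deadweight loss = 35.2.

35.2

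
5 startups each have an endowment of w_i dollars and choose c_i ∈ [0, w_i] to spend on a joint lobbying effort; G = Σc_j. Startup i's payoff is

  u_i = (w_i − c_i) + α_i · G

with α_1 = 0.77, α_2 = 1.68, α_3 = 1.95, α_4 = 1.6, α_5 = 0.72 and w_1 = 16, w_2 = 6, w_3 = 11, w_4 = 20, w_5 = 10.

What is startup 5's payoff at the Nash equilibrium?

36.64

∂u_i/∂c_i = α_i − 1, so startup i contributes w_i if α_i > 1, else 0.
α_i > 1 for i ∈ {2, 3, 4}; NE contributions (0, 6, 11, 20, 0), G = 37.
u_5 = (10 − 0) + 0.72·37 = 36.64.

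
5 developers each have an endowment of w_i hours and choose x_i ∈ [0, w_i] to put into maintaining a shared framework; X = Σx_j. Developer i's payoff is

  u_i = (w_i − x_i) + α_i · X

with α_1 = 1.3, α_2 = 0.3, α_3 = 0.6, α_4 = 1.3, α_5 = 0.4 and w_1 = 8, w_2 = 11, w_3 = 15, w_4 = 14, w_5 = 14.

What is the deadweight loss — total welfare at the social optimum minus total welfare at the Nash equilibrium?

116

∂u_i/∂x_i = α_i − 1, so developer i contributes w_i if α_i > 1, else 0.
α_i > 1 for i ∈ {1, 4}; NE contributions (8, 0, 0, 14, 0), X = 22.
W^NE = Σw_i − X^NE + (Σα_i)·X^NE = 62 + 2.9·22 = 125.8.
Planner: ∂(Σu_j)/∂x_i = Σα_j − 1 = 2.9 > 0, so everyone contributes w_i; X^SO = 62, W^SO = 62 + 2.9·62 = 241.8.
Deadweight loss = 116.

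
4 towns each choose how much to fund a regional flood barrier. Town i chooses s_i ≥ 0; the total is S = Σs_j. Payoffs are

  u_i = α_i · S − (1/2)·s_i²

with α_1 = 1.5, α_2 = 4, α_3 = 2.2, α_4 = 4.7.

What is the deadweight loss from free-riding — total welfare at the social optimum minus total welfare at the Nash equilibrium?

Town i's FOC: ∂u_i/∂s_i = α_i − s_i = 0, so s_i* = α_i.
NE contributions = (1.5, 4, 2.2, 4.7); S = 12.4.
W^NE = (Σα)·S − ½Σα_i² = 12.4² − ½·45.18 = 131.17.
Planner sets s_i = Σα_j = 12.4 for every i, so S^SO = 4·12.4 = 49.6.
W^SO = (Σα)·S^SO − ½·4·(Σα)² = (4/2)·12.4² = 307.52.
Deadweight loss = W^SO − W^NE = 176.35.

176.35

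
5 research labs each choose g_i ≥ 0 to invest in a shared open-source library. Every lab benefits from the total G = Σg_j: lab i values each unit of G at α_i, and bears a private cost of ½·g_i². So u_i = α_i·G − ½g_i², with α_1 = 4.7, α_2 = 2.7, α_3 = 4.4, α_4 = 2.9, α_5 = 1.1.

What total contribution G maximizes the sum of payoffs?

Planner FOC: ∂(Σu_j)/∂g_i = (Σα_j) − g_i = 0, so g_i^SO = Σα_j = 15.8 for every i; G^SO = 79.

79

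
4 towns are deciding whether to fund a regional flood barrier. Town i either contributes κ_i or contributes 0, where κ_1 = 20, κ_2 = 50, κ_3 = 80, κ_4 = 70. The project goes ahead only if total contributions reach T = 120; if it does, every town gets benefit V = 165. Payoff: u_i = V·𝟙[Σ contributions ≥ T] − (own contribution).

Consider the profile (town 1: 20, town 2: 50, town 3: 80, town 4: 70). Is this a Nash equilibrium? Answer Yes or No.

Total = 220 ≥ 120: provided.
Town 1 (pledges 20, payoff 145): dropping to 0 → total 200, payoff 165. Profitable deviation.

No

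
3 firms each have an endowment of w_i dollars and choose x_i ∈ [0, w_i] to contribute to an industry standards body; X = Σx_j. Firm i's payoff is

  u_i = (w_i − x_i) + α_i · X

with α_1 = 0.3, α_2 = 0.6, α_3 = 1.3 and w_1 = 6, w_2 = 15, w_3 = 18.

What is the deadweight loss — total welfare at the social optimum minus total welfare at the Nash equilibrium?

∂u_i/∂x_i = α_i − 1, so firm i contributes w_i if α_i > 1, else 0.
α_i > 1 for i ∈ {3}; NE contributions (0, 0, 18), X = 18.
W^NE = Σw_i − X^NE + (Σα_i)·X^NE = 39 + 1.2·18 = 60.6.
Planner: ∂(Σu_j)/∂x_i = Σα_j − 1 = 1.2 > 0, so everyone contributes w_i; X^SO = 39, W^SO = 39 + 1.2·39 = 85.8.
Deadweight loss = 25.2.

25.2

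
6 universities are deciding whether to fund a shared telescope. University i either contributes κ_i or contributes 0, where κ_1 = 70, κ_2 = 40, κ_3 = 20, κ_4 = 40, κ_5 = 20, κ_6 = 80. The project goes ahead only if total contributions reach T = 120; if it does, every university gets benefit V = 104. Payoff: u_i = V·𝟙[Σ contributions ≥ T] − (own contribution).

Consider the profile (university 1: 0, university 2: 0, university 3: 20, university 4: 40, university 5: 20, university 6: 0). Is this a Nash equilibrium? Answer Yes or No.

No

Total = 80 < 120: not provided.
University 1 (pledges 0, payoff 0): pledging 70 → total 150, payoff 34. Profitable deviation.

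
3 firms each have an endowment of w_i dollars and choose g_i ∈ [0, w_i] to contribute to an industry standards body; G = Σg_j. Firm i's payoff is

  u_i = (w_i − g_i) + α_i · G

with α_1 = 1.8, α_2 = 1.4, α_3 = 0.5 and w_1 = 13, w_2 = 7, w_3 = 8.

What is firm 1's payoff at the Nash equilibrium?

36

∂u_i/∂g_i = α_i − 1, so firm i contributes w_i if α_i > 1, else 0.
α_i > 1 for i ∈ {1, 2}; NE contributions (13, 7, 0), G = 20.
u_1 = (13 − 13) + 1.8·20 = 36.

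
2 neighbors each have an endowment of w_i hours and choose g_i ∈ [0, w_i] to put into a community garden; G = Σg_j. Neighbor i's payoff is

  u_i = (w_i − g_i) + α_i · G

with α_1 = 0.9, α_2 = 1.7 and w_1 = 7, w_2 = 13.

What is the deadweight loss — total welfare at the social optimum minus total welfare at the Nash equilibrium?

11.2

∂u_i/∂g_i = α_i − 1, so neighbor i contributes w_i if α_i > 1, else 0.
α_i > 1 for i ∈ {2}; NE contributions (0, 13), G = 13.
W^NE = Σw_i − G^NE + (Σα_i)·G^NE = 20 + 1.6·13 = 40.8.
Planner: ∂(Σu_j)/∂g_i = Σα_j − 1 = 1.6 > 0, so everyone contributes w_i; G^SO = 20, W^SO = 20 + 1.6·20 = 52.
Deadweight loss = 11.2.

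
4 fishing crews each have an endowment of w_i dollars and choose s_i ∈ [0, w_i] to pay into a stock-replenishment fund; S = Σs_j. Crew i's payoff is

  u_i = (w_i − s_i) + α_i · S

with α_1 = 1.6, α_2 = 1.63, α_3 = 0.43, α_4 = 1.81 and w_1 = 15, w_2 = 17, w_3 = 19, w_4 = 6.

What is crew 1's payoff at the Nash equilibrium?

60.8

∂u_i/∂s_i = α_i − 1, so crew i contributes w_i if α_i > 1, else 0.
α_i > 1 for i ∈ {1, 2, 4}; NE contributions (15, 17, 0, 6), S = 38.
u_1 = (15 − 15) + 1.6·38 = 60.8.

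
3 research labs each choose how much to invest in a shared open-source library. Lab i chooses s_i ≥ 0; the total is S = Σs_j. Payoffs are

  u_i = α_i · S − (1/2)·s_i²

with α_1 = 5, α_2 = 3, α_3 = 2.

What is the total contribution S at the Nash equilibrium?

10

Lab i's FOC: ∂u_i/∂s_i = α_i − s_i = 0, so s_i* = α_i.
NE contributions = (5, 3, 2); S = 10.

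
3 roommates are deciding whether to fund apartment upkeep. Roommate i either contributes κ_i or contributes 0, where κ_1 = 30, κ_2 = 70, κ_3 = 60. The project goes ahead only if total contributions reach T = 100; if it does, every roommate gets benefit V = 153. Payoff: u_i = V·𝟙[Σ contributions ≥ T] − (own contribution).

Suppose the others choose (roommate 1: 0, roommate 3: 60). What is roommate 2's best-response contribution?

70

Others' total = 60. Contributing 70 brings total to 130 ≥ 100: gain V − κ_2 = 83.
Best response: 70.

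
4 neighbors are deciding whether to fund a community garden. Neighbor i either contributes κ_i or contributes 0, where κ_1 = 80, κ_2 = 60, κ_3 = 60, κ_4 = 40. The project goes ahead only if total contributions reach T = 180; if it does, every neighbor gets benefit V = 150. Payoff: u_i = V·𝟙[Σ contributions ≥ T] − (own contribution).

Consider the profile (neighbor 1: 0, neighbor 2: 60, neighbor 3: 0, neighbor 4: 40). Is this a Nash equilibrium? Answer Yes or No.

Total = 100 < 180: not provided.
Neighbor 1 (pledges 0, payoff 0): pledging 80 → total 180, payoff 70. Profitable deviation.

No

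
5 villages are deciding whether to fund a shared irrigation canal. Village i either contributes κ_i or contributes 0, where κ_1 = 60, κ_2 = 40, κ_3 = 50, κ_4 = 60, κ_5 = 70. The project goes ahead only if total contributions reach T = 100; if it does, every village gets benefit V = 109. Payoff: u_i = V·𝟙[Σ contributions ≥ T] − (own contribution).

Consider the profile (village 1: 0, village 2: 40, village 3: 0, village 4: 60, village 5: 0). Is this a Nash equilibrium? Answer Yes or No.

Total = 100 ≥ 100: provided.
Village 1 (pledges 0, payoff 109): pledging 60 → total 160, payoff 49. No gain.
Village 2 (pledges 40, payoff 69): dropping to 0 → total 60, payoff 0. No gain.
Village 3 (pledges 0, payoff 109): pledging 50 → total 150, payoff 59. No gain.
Village 4 (pledges 60, payoff 49): dropping to 0 → total 40, payoff 0. No gain.
Village 5 (pledges 0, payoff 109): pledging 70 → total 170, payoff 39. No gain.

Yes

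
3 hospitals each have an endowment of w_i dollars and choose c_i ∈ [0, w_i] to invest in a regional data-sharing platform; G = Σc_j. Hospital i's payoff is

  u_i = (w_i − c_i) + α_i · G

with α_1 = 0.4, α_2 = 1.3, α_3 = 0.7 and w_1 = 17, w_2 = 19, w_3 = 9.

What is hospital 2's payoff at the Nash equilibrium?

24.7

∂u_i/∂c_i = α_i − 1, so hospital i contributes w_i if α_i > 1, else 0.
α_i > 1 for i ∈ {2}; NE contributions (0, 19, 0), G = 19.
u_2 = (19 − 19) + 1.3·19 = 24.7.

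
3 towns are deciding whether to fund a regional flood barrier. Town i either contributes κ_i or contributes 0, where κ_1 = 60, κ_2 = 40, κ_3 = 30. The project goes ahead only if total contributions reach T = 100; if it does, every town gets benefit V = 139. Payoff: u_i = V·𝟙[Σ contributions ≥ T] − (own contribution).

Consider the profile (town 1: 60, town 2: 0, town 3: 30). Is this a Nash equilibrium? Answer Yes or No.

Total = 90 < 100: not provided.
Town 1 (pledges 60, payoff -60): dropping to 0 → total 30, payoff 0. Profitable deviation.

No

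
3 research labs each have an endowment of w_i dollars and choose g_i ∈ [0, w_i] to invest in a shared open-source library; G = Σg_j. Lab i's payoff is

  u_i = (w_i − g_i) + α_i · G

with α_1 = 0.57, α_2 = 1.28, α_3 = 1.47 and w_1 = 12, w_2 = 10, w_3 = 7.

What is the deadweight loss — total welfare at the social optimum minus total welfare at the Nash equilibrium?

27.84

∂u_i/∂g_i = α_i − 1, so lab i contributes w_i if α_i > 1, else 0.
α_i > 1 for i ∈ {2, 3}; NE contributions (0, 10, 7), G = 17.
W^NE = Σw_i − G^NE + (Σα_i)·G^NE = 29 + 2.32·17 = 68.44.
Planner: ∂(Σu_j)/∂g_i = Σα_j − 1 = 2.32 > 0, so everyone contributes w_i; G^SO = 29, W^SO = 29 + 2.32·29 = 96.28.
Deadweight loss = 27.84.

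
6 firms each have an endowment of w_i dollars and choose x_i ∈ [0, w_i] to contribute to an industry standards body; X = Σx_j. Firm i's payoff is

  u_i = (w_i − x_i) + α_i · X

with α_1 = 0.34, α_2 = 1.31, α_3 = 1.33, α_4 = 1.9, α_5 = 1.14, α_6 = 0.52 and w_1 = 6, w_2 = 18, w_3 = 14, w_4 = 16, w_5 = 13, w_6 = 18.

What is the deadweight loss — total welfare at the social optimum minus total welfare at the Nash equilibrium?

∂u_i/∂x_i = α_i − 1, so firm i contributes w_i if α_i > 1, else 0.
α_i > 1 for i ∈ {2, 3, 4, 5}; NE contributions (0, 18, 14, 16, 13, 0), X = 61.
W^NE = Σw_i − X^NE + (Σα_i)·X^NE = 85 + 5.54·61 = 422.94.
Planner: ∂(Σu_j)/∂x_i = Σα_j − 1 = 5.54 > 0, so everyone contributes w_i; X^SO = 85, W^SO = 85 + 5.54·85 = 555.9.
Deadweight loss = 132.96.

132.96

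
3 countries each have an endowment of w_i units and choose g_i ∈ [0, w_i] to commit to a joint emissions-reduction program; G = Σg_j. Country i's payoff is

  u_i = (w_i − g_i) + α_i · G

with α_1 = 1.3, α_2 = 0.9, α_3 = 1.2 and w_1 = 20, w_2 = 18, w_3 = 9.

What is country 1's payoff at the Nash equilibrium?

∂u_i/∂g_i = α_i − 1, so country i contributes w_i if α_i > 1, else 0.
α_i > 1 for i ∈ {1, 3}; NE contributions (20, 0, 9), G = 29.
u_1 = (20 − 20) + 1.3·29 = 37.7.

37.7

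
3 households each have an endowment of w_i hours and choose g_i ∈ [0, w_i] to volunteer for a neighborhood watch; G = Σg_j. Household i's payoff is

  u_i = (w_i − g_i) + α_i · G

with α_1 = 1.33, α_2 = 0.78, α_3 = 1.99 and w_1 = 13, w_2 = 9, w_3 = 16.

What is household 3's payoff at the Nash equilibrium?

57.71

∂u_i/∂g_i = α_i − 1, so household i contributes w_i if α_i > 1, else 0.
α_i > 1 for i ∈ {1, 3}; NE contributions (13, 0, 16), G = 29.
u_3 = (16 − 16) + 1.99·29 = 57.71.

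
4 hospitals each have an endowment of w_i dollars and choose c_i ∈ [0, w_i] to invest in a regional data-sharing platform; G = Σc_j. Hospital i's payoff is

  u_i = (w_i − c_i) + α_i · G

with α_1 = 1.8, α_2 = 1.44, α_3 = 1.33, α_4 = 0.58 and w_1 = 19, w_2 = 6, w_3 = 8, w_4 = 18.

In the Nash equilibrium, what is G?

33

∂u_i/∂c_i = α_i − 1, so hospital i contributes w_i if α_i > 1, else 0.
α_i > 1 for i ∈ {1, 2, 3}; NE contributions (19, 6, 8, 0), G = 33.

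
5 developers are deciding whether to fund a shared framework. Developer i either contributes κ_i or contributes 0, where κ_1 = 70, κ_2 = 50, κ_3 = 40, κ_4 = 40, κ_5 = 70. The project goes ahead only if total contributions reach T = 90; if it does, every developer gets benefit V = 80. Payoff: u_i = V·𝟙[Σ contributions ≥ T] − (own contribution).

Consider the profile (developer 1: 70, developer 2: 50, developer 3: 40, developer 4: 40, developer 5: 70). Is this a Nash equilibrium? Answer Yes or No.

No

Total = 270 ≥ 90: provided.
Developer 1 (pledges 70, payoff 10): dropping to 0 → total 200, payoff 80. Profitable deviation.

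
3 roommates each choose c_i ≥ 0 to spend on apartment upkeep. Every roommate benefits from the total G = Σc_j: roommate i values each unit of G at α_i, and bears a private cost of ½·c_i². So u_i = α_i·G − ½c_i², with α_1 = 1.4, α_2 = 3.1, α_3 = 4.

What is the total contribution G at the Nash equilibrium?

Roommate i's FOC: ∂u_i/∂c_i = α_i − c_i = 0, so c_i* = α_i.
NE contributions = (1.4, 3.1, 4); G = 8.5.

8.5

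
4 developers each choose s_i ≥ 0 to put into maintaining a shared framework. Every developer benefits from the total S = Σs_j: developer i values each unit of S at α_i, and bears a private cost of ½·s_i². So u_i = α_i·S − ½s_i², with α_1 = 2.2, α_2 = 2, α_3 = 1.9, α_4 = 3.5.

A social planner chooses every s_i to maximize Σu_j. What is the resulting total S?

38.4

Planner FOC: ∂(Σu_j)/∂s_i = (Σα_j) − s_i = 0, so s_i^SO = Σα_j = 9.6 for every i; S^SO = 38.4.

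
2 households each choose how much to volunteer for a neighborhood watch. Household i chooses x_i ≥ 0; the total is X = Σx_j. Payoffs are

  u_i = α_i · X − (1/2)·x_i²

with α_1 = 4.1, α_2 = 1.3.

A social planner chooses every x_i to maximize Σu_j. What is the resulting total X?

10.8

Planner FOC: ∂(Σu_j)/∂x_i = (Σα_j) − x_i = 0, so x_i^SO = Σα_j = 5.4 for every i; X^SO = 10.8.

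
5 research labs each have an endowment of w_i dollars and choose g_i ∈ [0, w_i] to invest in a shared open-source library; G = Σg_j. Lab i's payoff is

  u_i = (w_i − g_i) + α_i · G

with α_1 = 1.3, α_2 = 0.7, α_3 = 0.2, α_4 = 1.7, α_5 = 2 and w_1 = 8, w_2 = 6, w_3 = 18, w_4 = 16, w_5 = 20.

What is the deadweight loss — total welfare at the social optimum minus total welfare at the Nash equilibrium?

117.6

∂u_i/∂g_i = α_i − 1, so lab i contributes w_i if α_i > 1, else 0.
α_i > 1 for i ∈ {1, 4, 5}; NE contributions (8, 0, 0, 16, 20), G = 44.
W^NE = Σw_i − G^NE + (Σα_i)·G^NE = 68 + 4.9·44 = 283.6.
Planner: ∂(Σu_j)/∂g_i = Σα_j − 1 = 4.9 > 0, so everyone contributes w_i; G^SO = 68, W^SO = 68 + 4.9·68 = 401.2.
Deadweight loss = 117.6.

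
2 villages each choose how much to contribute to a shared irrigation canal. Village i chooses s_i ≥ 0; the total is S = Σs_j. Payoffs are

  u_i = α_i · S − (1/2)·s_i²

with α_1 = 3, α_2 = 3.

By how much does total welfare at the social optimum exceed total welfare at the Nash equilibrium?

9

Village i's FOC: ∂u_i/∂s_i = α_i − s_i = 0, so s_i* = α_i.
NE contributions = (3, 3); S = 6.
W^NE = (Σα)·S − ½Σα_i² = 6² − ½·18 = 27.
Planner sets s_i = Σα_j = 6 for every i, so S^SO = 2·6 = 12.
W^SO = (Σα)·S^SO − ½·2·(Σα)² = (2/2)·6² = 36.
Deadweight loss = W^SO − W^NE = 9.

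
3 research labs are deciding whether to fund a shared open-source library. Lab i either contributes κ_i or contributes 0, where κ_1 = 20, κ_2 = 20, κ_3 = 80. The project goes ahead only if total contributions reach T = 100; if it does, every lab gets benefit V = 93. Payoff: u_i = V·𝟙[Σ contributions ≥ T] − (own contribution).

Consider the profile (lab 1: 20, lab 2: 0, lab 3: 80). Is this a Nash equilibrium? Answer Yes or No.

Yes

Total = 100 ≥ 100: provided.
Lab 1 (pledges 20, payoff 73): dropping to 0 → total 80, payoff 0. No gain.
Lab 2 (pledges 0, payoff 93): pledging 20 → total 120, payoff 73. No gain.
Lab 3 (pledges 80, payoff 13): dropping to 0 → total 20, payoff 0. No gain.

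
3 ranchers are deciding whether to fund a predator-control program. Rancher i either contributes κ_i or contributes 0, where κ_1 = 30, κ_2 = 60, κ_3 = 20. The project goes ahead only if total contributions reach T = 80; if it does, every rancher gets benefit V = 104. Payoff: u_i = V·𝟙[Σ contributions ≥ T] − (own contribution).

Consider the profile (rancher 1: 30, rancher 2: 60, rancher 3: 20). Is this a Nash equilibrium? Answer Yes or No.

Total = 110 ≥ 80: provided.
Rancher 1 (pledges 30, payoff 74): dropping to 0 → total 80, payoff 104. Profitable deviation.

No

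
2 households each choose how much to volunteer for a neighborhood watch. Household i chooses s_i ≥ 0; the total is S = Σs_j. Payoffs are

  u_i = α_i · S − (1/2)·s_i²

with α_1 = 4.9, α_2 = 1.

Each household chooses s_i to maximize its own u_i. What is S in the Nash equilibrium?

Household i's FOC: ∂u_i/∂s_i = α_i − s_i = 0, so s_i* = α_i.
NE contributions = (4.9, 1); S = 5.9.

5.9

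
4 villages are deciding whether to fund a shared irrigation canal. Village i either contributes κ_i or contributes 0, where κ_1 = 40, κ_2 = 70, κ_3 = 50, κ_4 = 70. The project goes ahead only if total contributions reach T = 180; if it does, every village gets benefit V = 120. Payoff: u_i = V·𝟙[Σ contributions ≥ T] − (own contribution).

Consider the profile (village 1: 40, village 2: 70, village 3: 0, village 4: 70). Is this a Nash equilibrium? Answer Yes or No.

Yes

Total = 180 ≥ 180: provided.
Village 1 (pledges 40, payoff 80): dropping to 0 → total 140, payoff 0. No gain.
Village 2 (pledges 70, payoff 50): dropping to 0 → total 110, payoff 0. No gain.
Village 3 (pledges 0, payoff 120): pledging 50 → total 230, payoff 70. No gain.
Village 4 (pledges 70, payoff 50): dropping to 0 → total 110, payoff 0. No gain.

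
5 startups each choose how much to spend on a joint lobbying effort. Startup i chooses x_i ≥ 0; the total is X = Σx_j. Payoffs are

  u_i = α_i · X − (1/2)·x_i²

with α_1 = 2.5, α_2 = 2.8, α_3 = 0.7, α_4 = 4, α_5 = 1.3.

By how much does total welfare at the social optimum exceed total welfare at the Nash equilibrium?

207.67

Startup i's FOC: ∂u_i/∂x_i = α_i − x_i = 0, so x_i* = α_i.
NE contributions = (2.5, 2.8, 0.7, 4, 1.3); X = 11.3.
W^NE = (Σα)·X − ½Σα_i² = 11.3² − ½·32.27 = 111.555.
Planner sets x_i = Σα_j = 11.3 for every i, so X^SO = 5·11.3 = 56.5.
W^SO = (Σα)·X^SO − ½·5·(Σα)² = (5/2)·11.3² = 319.225.
Deadweight loss = W^SO − W^NE = 207.67.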